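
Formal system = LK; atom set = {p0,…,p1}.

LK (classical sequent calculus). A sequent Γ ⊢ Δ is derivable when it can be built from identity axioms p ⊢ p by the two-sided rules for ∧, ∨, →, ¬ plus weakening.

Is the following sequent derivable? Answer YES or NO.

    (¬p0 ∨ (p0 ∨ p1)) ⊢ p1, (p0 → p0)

Derivation (root first):
[→R] (¬p0 ∨ (p0 ∨ p1)) ⊢ p1, (p0 → p0)
  [∨L] p0, (¬p0 ∨ (p0 ∨ p1)) ⊢ p1, p0
    [¬L] p0, ¬p0 ⊢ 
      [Ax] p0 ⊢ p0
    [∨L] (p0 ∨ p1) ⊢ p1, p0
      [Ax] p0 ⊢ p0
      [Ax] p1 ⊢ p1

Result: YES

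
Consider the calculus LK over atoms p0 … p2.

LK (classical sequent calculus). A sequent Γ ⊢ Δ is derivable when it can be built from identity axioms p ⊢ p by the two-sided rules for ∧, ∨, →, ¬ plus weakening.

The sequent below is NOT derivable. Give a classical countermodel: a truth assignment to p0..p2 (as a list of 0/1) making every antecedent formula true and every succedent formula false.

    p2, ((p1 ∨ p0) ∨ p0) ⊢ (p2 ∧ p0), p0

Search for a countermodel by truth-table:
  v=000: Γ:[p2=F, ((p1 ∨ p0) ∨ p0)=F] Δ:[(p2 ∧ p0)=F, p0=F] refutes=False
  v=001: Γ:[p2=T, ((p1 ∨ p0) ∨ p0)=F] Δ:[(p2 ∧ p0)=F, p0=F] refutes=False
  v=010: Γ:[p2=F, ((p1 ∨ p0) ∨ p0)=T] Δ:[(p2 ∧ p0)=F, p0=F] refutes=False
  v=011: Γ:[p2=T, ((p1 ∨ p0) ∨ p0)=T] Δ:[(p2 ∧ p0)=F, p0=F] refutes=True  ← countermodel

Result: [0, 1, 1]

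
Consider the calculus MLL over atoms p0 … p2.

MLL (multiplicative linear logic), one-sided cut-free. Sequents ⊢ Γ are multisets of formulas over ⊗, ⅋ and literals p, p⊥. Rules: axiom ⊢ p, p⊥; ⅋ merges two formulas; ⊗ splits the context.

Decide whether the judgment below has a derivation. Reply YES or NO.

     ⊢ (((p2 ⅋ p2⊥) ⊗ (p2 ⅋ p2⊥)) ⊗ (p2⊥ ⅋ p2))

Derivation (root first):
[⊗]  ⊢ (((p2 ⅋ p2⊥) ⊗ (p2 ⅋ p2⊥)) ⊗ (p2⊥ ⅋ p2))
  [⊗]  ⊢ ((p2 ⅋ p2⊥) ⊗ (p2 ⅋ p2⊥))
    [⅋]  ⊢ (p2 ⅋ p2⊥)
      [Ax]  ⊢ p2, p2⊥
    [⅋]  ⊢ (p2 ⅋ p2⊥)
      [Ax]  ⊢ p2, p2⊥
  [⅋]  ⊢ (p2⊥ ⅋ p2)
    [Ax]  ⊢ p2, p2⊥

Result: YES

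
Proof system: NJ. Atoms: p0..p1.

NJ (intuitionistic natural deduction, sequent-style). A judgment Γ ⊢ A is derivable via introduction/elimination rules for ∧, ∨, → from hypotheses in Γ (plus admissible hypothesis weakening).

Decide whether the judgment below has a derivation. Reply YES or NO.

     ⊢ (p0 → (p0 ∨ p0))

Derivation trace:
[→I]  ⊢ (p0 → (p0 ∨ p0))
  [∨I₁] p0 ⊢ (p0 ∨ p0)
    [Ax] p0 ⊢ p0

Result: YES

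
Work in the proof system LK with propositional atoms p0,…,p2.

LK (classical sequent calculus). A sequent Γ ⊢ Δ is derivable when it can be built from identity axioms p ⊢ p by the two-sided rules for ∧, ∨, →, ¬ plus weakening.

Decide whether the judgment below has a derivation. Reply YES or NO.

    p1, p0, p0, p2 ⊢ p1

Proof tree:
[WL] p1, p0, p0, p2 ⊢ p1
  [WL] p1, p0, p0 ⊢ p1
    [WL] p1, p0 ⊢ p1
      [Ax] p1 ⊢ p1

Result: YES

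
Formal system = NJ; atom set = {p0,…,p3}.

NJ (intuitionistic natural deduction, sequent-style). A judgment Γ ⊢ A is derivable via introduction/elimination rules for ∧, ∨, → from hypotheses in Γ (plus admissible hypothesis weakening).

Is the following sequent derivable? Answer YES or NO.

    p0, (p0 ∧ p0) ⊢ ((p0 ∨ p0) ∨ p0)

Derivation trace:
[Wk] p0, (p0 ∧ p0) ⊢ ((p0 ∨ p0) ∨ p0)
  [∨I₁] p0 ⊢ ((p0 ∨ p0) ∨ p0)
    [∨I₁] p0 ⊢ (p0 ∨ p0)
      [Ax] p0 ⊢ p0

Result: YES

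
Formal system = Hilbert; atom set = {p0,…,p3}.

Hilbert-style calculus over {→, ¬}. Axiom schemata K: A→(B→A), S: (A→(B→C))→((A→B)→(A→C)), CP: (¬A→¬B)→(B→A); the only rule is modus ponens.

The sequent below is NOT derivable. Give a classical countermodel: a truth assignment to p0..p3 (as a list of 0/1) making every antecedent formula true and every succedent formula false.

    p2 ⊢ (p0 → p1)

Search for a countermodel by truth-table:
  v=0000: Γ:[p2=F] Δ:[(p0 → p1)=T] refutes=False
  v=0001: Γ:[p2=F] Δ:[(p0 → p1)=T] refutes=False
  v=0010: Γ:[p2=T] Δ:[(p0 → p1)=T] refutes=False
  v=0011: Γ:[p2=T] Δ:[(p0 → p1)=T] refutes=False
  v=0100: Γ:[p2=F] Δ:[(p0 → p1)=T] refutes=False
  v=0101: Γ:[p2=F] Δ:[(p0 → p1)=T] refutes=False
  v=0110: Γ:[p2=T] Δ:[(p0 → p1)=T] refutes=False
  v=0111: Γ:[p2=T] Δ:[(p0 → p1)=T] refutes=False
  v=1000: Γ:[p2=F] Δ:[(p0 → p1)=F] refutes=False
  v=1001: Γ:[p2=F] Δ:[(p0 → p1)=F] refutes=False
  v=1010: Γ:[p2=T] Δ:[(p0 → p1)=F] refutes=True  ← countermodel

Result: [1, 0, 1, 0]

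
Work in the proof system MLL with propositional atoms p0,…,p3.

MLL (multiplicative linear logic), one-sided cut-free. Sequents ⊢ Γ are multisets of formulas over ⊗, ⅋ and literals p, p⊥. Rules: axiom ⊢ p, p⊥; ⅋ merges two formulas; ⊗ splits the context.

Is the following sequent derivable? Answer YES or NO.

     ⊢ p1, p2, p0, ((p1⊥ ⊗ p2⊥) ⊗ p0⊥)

Derivation (root first):
[⊗]  ⊢ p1, p2, p0, ((p1⊥ ⊗ p2⊥) ⊗ p0⊥)
  [⊗]  ⊢ p1, p2, (p1⊥ ⊗ p2⊥)
    [Ax]  ⊢ p1, p1⊥
    [Ax]  ⊢ p2, p2⊥
  [Ax]  ⊢ p0, p0⊥

Result: YES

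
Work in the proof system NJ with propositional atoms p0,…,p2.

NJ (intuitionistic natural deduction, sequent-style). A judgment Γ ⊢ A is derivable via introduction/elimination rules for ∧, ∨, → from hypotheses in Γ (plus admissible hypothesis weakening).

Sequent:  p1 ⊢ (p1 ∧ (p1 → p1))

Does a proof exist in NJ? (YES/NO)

Proof tree:
[∧I] p1 ⊢ (p1 ∧ (p1 → p1))
  [Ax] p1 ⊢ p1
  [→I]  ⊢ (p1 → p1)
    [Ax] p1 ⊢ p1

Result: YES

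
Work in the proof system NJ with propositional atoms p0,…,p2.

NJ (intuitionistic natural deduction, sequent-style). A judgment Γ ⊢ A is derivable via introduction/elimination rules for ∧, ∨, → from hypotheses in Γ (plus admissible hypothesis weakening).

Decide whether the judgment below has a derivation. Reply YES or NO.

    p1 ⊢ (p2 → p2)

Proof tree:
[Wk] p1 ⊢ (p2 → p2)
  [→I]  ⊢ (p2 → p2)
    [Ax] p2 ⊢ p2

Result: YES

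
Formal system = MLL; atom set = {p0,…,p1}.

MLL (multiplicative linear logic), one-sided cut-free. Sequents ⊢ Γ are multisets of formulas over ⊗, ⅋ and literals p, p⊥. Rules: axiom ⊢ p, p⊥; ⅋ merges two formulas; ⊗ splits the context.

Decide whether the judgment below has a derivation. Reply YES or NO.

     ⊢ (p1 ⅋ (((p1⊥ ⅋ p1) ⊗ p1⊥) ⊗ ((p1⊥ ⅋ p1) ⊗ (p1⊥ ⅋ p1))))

Derivation trace:
[⅋]  ⊢ (p1 ⅋ (((p1⊥ ⅋ p1) ⊗ p1⊥) ⊗ ((p1⊥ ⅋ p1) ⊗ (p1⊥ ⅋ p1))))
  [⊗]  ⊢ p1, (((p1⊥ ⅋ p1) ⊗ p1⊥) ⊗ ((p1⊥ ⅋ p1) ⊗ (p1⊥ ⅋ p1)))
    [⊗]  ⊢ p1, ((p1⊥ ⅋ p1) ⊗ p1⊥)
      [⅋]  ⊢ (p1⊥ ⅋ p1)
        [Ax]  ⊢ p1, p1⊥
      [Ax]  ⊢ p1, p1⊥
    [⊗]  ⊢ ((p1⊥ ⅋ p1) ⊗ (p1⊥ ⅋ p1))
      [⅋]  ⊢ (p1⊥ ⅋ p1)
        [Ax]  ⊢ p1, p1⊥
      [⅋]  ⊢ (p1⊥ ⅋ p1)
        [Ax]  ⊢ p1, p1⊥

Result: YES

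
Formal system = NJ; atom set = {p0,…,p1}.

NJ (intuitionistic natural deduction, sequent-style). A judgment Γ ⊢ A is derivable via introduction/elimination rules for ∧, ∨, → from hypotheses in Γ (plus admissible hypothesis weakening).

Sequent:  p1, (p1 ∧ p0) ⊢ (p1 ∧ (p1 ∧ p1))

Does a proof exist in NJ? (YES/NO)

Proof tree:
[∧I] p1, (p1 ∧ p0) ⊢ (p1 ∧ (p1 ∧ p1))
  [Ax] p1 ⊢ p1
  [∧I] p1, (p1 ∧ p0) ⊢ (p1 ∧ p1)
    [Wk] p1, (p1 ∧ p0) ⊢ p1
      [Ax] p1 ⊢ p1
    [Ax] p1 ⊢ p1

Result: YES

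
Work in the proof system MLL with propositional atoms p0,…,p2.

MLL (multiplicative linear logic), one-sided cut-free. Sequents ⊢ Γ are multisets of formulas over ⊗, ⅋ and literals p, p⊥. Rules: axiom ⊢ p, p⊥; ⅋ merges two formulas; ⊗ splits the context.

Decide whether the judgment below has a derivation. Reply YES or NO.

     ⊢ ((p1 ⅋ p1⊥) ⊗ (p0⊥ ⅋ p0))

Derivation (root first):
[⊗]  ⊢ ((p1 ⅋ p1⊥) ⊗ (p0⊥ ⅋ p0))
  [⅋]  ⊢ (p1 ⅋ p1⊥)
    [Ax]  ⊢ p1, p1⊥
  [⅋]  ⊢ (p0⊥ ⅋ p0)
    [Ax]  ⊢ p0, p0⊥

Result: YES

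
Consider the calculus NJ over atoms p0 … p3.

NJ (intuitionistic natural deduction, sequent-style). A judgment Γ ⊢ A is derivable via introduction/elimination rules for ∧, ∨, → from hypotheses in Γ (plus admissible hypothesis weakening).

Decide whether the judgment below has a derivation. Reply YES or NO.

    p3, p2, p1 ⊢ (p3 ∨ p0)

Proof tree:
[∨I₁] p3, p2, p1 ⊢ (p3 ∨ p0)
  [Wk] p3, p2, p1 ⊢ p3
    [Wk] p3, p2 ⊢ p3
      [Ax] p3 ⊢ p3

Result: YES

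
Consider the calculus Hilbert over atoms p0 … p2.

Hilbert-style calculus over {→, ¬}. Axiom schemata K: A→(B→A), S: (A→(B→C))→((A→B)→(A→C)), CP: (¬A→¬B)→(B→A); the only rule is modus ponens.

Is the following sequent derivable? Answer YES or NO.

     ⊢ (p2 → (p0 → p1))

Search for a countermodel by truth-table:
  v=000: Γ:[] Δ:[(p2 → (p0 → p1))=T] refutes=False
  v=001: Γ:[] Δ:[(p2 → (p0 → p1))=T] refutes=False
  v=010: Γ:[] Δ:[(p2 → (p0 → p1))=T] refutes=False
  v=011: Γ:[] Δ:[(p2 → (p0 → p1))=T] refutes=False
  v=100: Γ:[] Δ:[(p2 → (p0 → p1))=T] refutes=False
  v=101: Γ:[] Δ:[(p2 → (p0 → p1))=F] refutes=True  ← countermodel

Result: NO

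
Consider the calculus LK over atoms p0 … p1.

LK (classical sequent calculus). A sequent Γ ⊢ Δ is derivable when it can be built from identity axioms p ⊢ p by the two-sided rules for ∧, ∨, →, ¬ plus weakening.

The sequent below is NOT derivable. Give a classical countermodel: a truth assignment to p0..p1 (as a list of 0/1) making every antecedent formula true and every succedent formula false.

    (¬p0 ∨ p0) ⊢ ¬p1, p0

Search for a countermodel by truth-table:
  v=00: Γ:[(¬p0 ∨ p0)=T] Δ:[¬p1=T, p0=F] refutes=False
  v=01: Γ:[(¬p0 ∨ p0)=T] Δ:[¬p1=F, p0=F] refutes=True  ← countermodel

Result: [0, 1]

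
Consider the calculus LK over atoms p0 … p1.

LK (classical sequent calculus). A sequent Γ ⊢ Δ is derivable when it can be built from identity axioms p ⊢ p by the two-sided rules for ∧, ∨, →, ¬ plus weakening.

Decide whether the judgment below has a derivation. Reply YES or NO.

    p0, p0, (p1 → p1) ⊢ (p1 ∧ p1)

Enumerate valuations to refute Γ ⊢ Δ:
  v=00: Γ:[p0=F, p0=F, (p1 → p1)=T] Δ:[(p1 ∧ p1)=F] refutes=False
  v=01: Γ:[p0=F, p0=F, (p1 → p1)=T] Δ:[(p1 ∧ p1)=T] refutes=False
  v=10: Γ:[p0=T, p0=T, (p1 → p1)=T] Δ:[(p1 ∧ p1)=F] refutes=True  ← countermodel

Result: NO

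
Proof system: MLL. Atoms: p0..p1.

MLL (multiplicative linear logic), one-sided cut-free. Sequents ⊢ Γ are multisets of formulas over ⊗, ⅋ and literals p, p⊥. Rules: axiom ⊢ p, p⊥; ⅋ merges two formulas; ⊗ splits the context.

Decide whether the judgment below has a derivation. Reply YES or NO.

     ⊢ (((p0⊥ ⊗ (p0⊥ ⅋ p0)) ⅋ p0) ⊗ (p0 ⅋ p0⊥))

Proof tree:
[⊗]  ⊢ (((p0⊥ ⊗ (p0⊥ ⅋ p0)) ⅋ p0) ⊗ (p0 ⅋ p0⊥))
  [⅋]  ⊢ ((p0⊥ ⊗ (p0⊥ ⅋ p0)) ⅋ p0)
    [⊗]  ⊢ p0, (p0⊥ ⊗ (p0⊥ ⅋ p0))
      [Ax]  ⊢ p0, p0⊥
      [⅋]  ⊢ (p0⊥ ⅋ p0)
        [Ax]  ⊢ p0, p0⊥
  [⅋]  ⊢ (p0 ⅋ p0⊥)
    [Ax]  ⊢ p0, p0⊥

Result: YES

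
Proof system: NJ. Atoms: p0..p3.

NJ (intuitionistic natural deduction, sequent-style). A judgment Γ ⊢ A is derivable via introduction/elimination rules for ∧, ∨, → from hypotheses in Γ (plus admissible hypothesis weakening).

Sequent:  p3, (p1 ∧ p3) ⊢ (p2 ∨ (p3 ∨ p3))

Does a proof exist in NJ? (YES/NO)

Proof tree:
[Wk] p3, (p1 ∧ p3) ⊢ (p2 ∨ (p3 ∨ p3))
  [∨I₂] p3 ⊢ (p2 ∨ (p3 ∨ p3))
    [∨I₂] p3 ⊢ (p3 ∨ p3)
      [Ax] p3 ⊢ p3

Result: YES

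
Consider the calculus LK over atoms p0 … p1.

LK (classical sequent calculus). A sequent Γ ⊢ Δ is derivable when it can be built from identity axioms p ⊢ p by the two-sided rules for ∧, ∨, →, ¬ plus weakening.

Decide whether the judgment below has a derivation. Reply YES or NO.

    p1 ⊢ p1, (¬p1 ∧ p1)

Derivation trace:
[∧R] p1 ⊢ p1, (¬p1 ∧ p1)
  [¬R]  ⊢ p1, ¬p1
    [Ax] p1 ⊢ p1
  [Ax] p1 ⊢ p1

Result: YES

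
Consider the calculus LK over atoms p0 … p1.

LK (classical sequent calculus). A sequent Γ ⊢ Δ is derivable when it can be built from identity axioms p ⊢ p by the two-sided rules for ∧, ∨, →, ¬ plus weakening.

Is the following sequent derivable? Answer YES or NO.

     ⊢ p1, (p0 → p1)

Search for a countermodel by truth-table:
  v=00: Γ:[] Δ:[p1=F, (p0 → p1)=T] refutes=False
  v=01: Γ:[] Δ:[p1=T, (p0 → p1)=T] refutes=False
  v=10: Γ:[] Δ:[p1=F, (p0 → p1)=F] refutes=True  ← countermodel

Result: NO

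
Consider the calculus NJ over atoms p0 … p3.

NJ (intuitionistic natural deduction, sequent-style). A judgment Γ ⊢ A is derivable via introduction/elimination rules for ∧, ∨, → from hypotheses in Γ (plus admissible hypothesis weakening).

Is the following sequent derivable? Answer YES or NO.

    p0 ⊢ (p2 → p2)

Derivation (root first):
[→I] p0 ⊢ (p2 → p2)
  [Wk] p2, p0 ⊢ p2
    [Ax] p2 ⊢ p2

Result: YES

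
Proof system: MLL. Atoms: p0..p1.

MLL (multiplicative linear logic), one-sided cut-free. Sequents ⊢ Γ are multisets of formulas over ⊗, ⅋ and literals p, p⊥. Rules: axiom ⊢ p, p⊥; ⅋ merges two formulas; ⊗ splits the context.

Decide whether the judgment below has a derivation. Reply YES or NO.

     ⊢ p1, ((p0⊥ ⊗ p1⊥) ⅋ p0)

Derivation (root first):
[⅋]  ⊢ p1, ((p0⊥ ⊗ p1⊥) ⅋ p0)
  [⊗]  ⊢ p0, p1, (p0⊥ ⊗ p1⊥)
    [Ax]  ⊢ p0, p0⊥
    [Ax]  ⊢ p1, p1⊥

Result: YES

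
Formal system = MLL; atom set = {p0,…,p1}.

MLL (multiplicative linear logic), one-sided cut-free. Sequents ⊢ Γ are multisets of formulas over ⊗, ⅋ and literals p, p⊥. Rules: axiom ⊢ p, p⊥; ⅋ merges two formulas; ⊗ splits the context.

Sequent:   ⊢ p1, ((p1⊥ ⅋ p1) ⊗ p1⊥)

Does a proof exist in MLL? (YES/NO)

Derivation trace:
[⊗]  ⊢ p1, ((p1⊥ ⅋ p1) ⊗ p1⊥)
  [⅋]  ⊢ (p1⊥ ⅋ p1)
    [Ax]  ⊢ p1, p1⊥
  [Ax]  ⊢ p1, p1⊥

Result: YES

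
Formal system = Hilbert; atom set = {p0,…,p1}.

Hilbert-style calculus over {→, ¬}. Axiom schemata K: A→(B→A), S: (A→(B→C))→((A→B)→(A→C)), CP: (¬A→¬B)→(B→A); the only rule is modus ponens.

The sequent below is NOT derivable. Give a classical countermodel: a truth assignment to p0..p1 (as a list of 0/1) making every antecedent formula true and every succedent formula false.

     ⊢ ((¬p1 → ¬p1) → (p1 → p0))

Enumerate valuations to refute Γ ⊢ Δ:
  v=00: Γ:[] Δ:[((¬p1 → ¬p1) → (p1 → p0))=T] refutes=False
  v=01: Γ:[] Δ:[((¬p1 → ¬p1) → (p1 → p0))=F] refutes=True  ← countermodel

Result: [0, 1]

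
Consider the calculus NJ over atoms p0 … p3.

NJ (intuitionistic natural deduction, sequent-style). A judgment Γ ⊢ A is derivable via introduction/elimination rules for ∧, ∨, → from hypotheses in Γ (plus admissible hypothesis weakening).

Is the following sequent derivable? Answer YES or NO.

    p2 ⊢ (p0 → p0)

Derivation trace:
[Wk] p2 ⊢ (p0 → p0)
  [→I]  ⊢ (p0 → p0)
    [Ax] p0 ⊢ p0

Result: YES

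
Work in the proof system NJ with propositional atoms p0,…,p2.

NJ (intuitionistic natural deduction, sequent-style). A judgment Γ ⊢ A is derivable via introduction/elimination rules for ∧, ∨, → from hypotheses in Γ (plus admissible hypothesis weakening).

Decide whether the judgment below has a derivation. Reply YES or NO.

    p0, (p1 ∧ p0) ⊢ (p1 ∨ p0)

Proof tree:
[Wk] p0, (p1 ∧ p0) ⊢ (p1 ∨ p0)
  [∨I₂] p0 ⊢ (p1 ∨ p0)
    [Ax] p0 ⊢ p0

Result: YES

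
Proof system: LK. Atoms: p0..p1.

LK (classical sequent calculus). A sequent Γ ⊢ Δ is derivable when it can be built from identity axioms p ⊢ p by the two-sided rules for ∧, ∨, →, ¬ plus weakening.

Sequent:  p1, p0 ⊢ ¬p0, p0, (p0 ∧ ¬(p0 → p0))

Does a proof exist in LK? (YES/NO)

Derivation (root first):
[∧R] p1, p0 ⊢ ¬p0, p0, (p0 ∧ ¬(p0 → p0))
  [WL] p0, p1 ⊢ p0
    [Ax] p0 ⊢ p0
  [¬R]  ⊢ p0, ¬p0, ¬(p0 → p0)
    [¬R] (p0 → p0) ⊢ p0, ¬p0
      [→L] p0, (p0 → p0) ⊢ p0
        [Ax] p0 ⊢ p0
        [Ax] p0 ⊢ p0

Result: YES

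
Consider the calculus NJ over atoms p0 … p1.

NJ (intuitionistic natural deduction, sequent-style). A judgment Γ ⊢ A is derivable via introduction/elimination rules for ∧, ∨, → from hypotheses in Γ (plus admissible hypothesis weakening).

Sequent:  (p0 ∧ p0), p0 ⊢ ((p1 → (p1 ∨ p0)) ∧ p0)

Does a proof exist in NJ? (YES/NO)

Proof tree:
[∧I] (p0 ∧ p0), p0 ⊢ ((p1 → (p1 ∨ p0)) ∧ p0)
  [→I] (p0 ∧ p0) ⊢ (p1 → (p1 ∨ p0))
    [Wk] p1, (p0 ∧ p0) ⊢ (p1 ∨ p0)
      [∨I₁] p1 ⊢ (p1 ∨ p0)
        [Ax] p1 ⊢ p1
  [Ax] p0 ⊢ p0

Result: YES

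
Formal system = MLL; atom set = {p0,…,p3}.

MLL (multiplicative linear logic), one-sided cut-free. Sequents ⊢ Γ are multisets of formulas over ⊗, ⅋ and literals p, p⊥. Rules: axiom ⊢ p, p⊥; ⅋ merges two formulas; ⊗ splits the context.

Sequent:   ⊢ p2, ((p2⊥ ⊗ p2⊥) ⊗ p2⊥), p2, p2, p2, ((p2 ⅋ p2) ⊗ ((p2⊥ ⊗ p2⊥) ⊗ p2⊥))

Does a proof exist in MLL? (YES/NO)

Derivation (root first):
[⊗]  ⊢ p2, ((p2⊥ ⊗ p2⊥) ⊗ p2⊥), p2, p2, p2, ((p2 ⅋ p2) ⊗ ((p2⊥ ⊗ p2⊥) ⊗ p2⊥))
  [⅋]  ⊢ p2, ((p2⊥ ⊗ p2⊥) ⊗ p2⊥), (p2 ⅋ p2)
    [⊗]  ⊢ p2, p2, p2, ((p2⊥ ⊗ p2⊥) ⊗ p2⊥)
      [⊗]  ⊢ p2, p2, (p2⊥ ⊗ p2⊥)
        [Ax]  ⊢ p2, p2⊥
        [Ax]  ⊢ p2, p2⊥
      [Ax]  ⊢ p2, p2⊥
  [⊗]  ⊢ p2, p2, p2, ((p2⊥ ⊗ p2⊥) ⊗ p2⊥)
    [⊗]  ⊢ p2, p2, (p2⊥ ⊗ p2⊥)
      [Ax]  ⊢ p2, p2⊥
      [Ax]  ⊢ p2, p2⊥
    [Ax]  ⊢ p2, p2⊥

Result: YES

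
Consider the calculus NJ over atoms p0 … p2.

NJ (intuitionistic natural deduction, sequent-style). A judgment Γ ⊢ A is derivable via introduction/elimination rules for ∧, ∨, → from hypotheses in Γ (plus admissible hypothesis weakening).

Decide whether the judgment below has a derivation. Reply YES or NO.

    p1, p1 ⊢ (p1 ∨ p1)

Derivation trace:
[∨I₁] p1, p1 ⊢ (p1 ∨ p1)
  [Wk] p1, p1 ⊢ p1
    [Ax] p1 ⊢ p1

Result: YES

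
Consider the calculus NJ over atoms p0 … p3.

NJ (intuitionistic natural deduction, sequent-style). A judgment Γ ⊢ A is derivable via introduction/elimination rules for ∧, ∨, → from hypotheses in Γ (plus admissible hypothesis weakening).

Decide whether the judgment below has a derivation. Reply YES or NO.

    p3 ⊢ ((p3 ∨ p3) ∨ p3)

Derivation trace:
[∨I₁] p3 ⊢ ((p3 ∨ p3) ∨ p3)
  [∨I₂] p3 ⊢ (p3 ∨ p3)
    [Ax] p3 ⊢ p3

Result: YES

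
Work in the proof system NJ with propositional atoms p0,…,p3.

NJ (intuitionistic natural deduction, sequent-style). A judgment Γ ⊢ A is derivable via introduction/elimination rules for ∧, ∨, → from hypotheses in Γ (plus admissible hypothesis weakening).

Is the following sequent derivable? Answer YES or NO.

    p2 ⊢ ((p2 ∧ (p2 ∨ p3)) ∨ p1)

Proof tree:
[∨I₁] p2 ⊢ ((p2 ∧ (p2 ∨ p3)) ∨ p1)
  [∧I] p2 ⊢ (p2 ∧ (p2 ∨ p3))
    [Ax] p2 ⊢ p2
    [∨I₁] p2 ⊢ (p2 ∨ p3)
      [Ax] p2 ⊢ p2

Result: YES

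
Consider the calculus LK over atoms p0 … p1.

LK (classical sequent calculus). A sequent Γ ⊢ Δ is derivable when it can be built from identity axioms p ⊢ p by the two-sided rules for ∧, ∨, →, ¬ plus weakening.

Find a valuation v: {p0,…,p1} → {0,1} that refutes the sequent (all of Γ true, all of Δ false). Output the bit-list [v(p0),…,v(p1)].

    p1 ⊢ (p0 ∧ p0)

Truth-table refutation:
  v=00: Γ:[p1=F] Δ:[(p0 ∧ p0)=F] refutes=False
  v=01: Γ:[p1=T] Δ:[(p0 ∧ p0)=F] refutes=True  ← countermodel

Result: [0, 1]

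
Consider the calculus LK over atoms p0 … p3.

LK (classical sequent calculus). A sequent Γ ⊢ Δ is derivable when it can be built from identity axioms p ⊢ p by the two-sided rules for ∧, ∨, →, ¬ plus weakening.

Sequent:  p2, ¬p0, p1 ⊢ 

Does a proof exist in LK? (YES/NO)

Enumerate valuations to refute Γ ⊢ Δ:
  v=0000: Γ:[p2=F, ¬p0=T, p1=F] Δ:[] refutes=False
  v=0001: Γ:[p2=F, ¬p0=T, p1=F] Δ:[] refutes=False
  v=0010: Γ:[p2=T, ¬p0=T, p1=F] Δ:[] refutes=False
  v=0011: Γ:[p2=T, ¬p0=T, p1=F] Δ:[] refutes=False
  v=0100: Γ:[p2=F, ¬p0=T, p1=T] Δ:[] refutes=False
  v=0101: Γ:[p2=F, ¬p0=T, p1=T] Δ:[] refutes=False
  v=0110: Γ:[p2=T, ¬p0=T, p1=T] Δ:[] refutes=True  ← countermodel

Result: NO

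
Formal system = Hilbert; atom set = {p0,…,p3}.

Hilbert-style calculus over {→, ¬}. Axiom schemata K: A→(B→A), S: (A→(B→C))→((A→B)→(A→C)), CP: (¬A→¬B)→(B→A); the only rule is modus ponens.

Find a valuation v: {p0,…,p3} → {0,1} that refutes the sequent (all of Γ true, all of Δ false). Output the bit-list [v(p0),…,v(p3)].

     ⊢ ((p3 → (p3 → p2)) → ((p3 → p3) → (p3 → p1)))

Truth-table refutation:
  v=0000: Γ:[] Δ:[((p3 → (p3 → p2)) → ((p3 → p3) → (p3 → p1)))=T] refutes=False
  v=0001: Γ:[] Δ:[((p3 → (p3 → p2)) → ((p3 → p3) → (p3 → p1)))=T] refutes=False
  v=0010: Γ:[] Δ:[((p3 → (p3 → p2)) → ((p3 → p3) → (p3 → p1)))=T] refutes=False
  v=0011: Γ:[] Δ:[((p3 → (p3 → p2)) → ((p3 → p3) → (p3 → p1)))=F] refutes=True  ← countermodel

Result: [0, 0, 1, 1]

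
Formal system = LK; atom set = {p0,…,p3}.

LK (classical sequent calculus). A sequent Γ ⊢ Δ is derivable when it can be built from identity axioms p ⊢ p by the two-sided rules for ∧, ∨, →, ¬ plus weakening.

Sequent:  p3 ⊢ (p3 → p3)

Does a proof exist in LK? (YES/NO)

Proof tree:
[→R] p3 ⊢ (p3 → p3)
  [WL] p3, p3 ⊢ p3
    [Ax] p3 ⊢ p3

Result: YES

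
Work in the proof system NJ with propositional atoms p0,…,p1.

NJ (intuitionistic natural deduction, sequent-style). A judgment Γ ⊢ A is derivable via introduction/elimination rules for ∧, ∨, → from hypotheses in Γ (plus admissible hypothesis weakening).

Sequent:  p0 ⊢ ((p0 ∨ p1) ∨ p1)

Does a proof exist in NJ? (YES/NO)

Derivation trace:
[∨I₁] p0 ⊢ ((p0 ∨ p1) ∨ p1)
  [∨I₁] p0 ⊢ (p0 ∨ p1)
    [Ax] p0 ⊢ p0

Result: YES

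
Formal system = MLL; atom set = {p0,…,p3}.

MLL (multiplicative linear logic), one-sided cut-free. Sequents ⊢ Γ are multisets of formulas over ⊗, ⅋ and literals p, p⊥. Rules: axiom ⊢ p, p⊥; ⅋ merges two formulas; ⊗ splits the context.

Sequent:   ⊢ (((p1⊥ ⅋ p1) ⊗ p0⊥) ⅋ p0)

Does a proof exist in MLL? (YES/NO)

Proof tree:
[⅋]  ⊢ (((p1⊥ ⅋ p1) ⊗ p0⊥) ⅋ p0)
  [⊗]  ⊢ p0, ((p1⊥ ⅋ p1) ⊗ p0⊥)
    [⅋]  ⊢ (p1⊥ ⅋ p1)
      [Ax]  ⊢ p1, p1⊥
    [Ax]  ⊢ p0, p0⊥

Result: YES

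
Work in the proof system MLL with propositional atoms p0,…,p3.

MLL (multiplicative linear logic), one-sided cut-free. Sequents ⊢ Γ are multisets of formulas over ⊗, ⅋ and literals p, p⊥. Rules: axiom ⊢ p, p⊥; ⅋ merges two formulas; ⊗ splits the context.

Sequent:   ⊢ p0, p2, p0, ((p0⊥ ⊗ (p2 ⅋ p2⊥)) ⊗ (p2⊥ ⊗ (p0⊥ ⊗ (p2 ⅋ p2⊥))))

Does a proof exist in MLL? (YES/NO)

Derivation trace:
[⊗]  ⊢ p0, p2, p0, ((p0⊥ ⊗ (p2 ⅋ p2⊥)) ⊗ (p2⊥ ⊗ (p0⊥ ⊗ (p2 ⅋ p2⊥))))
  [⊗]  ⊢ p0, (p0⊥ ⊗ (p2 ⅋ p2⊥))
    [Ax]  ⊢ p0, p0⊥
    [⅋]  ⊢ (p2 ⅋ p2⊥)
      [Ax]  ⊢ p2, p2⊥
  [⊗]  ⊢ p2, p0, (p2⊥ ⊗ (p0⊥ ⊗ (p2 ⅋ p2⊥)))
    [Ax]  ⊢ p2, p2⊥
    [⊗]  ⊢ p0, (p0⊥ ⊗ (p2 ⅋ p2⊥))
      [Ax]  ⊢ p0, p0⊥
      [⅋]  ⊢ (p2 ⅋ p2⊥)
        [Ax]  ⊢ p2, p2⊥

Result: YES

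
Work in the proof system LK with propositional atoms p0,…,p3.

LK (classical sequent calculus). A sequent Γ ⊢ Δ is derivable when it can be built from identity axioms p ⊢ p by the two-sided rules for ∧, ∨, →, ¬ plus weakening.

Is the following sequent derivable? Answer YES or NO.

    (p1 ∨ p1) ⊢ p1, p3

Derivation trace:
[∨L] (p1 ∨ p1) ⊢ p1, p3
  [WR] p1 ⊢ p1, p3
    [Ax] p1 ⊢ p1
  [Ax] p1 ⊢ p1

Result: YES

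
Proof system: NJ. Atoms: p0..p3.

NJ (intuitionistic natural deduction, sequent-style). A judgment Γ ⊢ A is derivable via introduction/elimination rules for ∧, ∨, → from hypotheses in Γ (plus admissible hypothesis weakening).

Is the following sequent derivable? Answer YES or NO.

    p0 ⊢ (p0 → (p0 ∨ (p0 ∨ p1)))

Derivation trace:
[→I] p0 ⊢ (p0 → (p0 ∨ (p0 ∨ p1)))
  [∨I₂] p0, p0 ⊢ (p0 ∨ (p0 ∨ p1))
    [Wk] p0, p0 ⊢ (p0 ∨ p1)
      [∨I₁] p0 ⊢ (p0 ∨ p1)
        [Ax] p0 ⊢ p0

Result: YES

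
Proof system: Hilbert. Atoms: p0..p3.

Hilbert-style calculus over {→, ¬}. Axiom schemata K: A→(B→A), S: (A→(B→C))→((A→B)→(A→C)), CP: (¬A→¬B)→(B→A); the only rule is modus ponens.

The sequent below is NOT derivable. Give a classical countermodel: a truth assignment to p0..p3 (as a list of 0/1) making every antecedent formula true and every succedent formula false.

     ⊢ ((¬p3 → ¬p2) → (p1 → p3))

Truth-table refutation:
  v=0000: Γ:[] Δ:[((¬p3 → ¬p2) → (p1 → p3))=T] refutes=False
  v=0001: Γ:[] Δ:[((¬p3 → ¬p2) → (p1 → p3))=T] refutes=False
  v=0010: Γ:[] Δ:[((¬p3 → ¬p2) → (p1 → p3))=T] refutes=False
  v=0011: Γ:[] Δ:[((¬p3 → ¬p2) → (p1 → p3))=T] refutes=False
  v=0100: Γ:[] Δ:[((¬p3 → ¬p2) → (p1 → p3))=F] refutes=True  ← countermodel

Result: [0, 1, 0, 0]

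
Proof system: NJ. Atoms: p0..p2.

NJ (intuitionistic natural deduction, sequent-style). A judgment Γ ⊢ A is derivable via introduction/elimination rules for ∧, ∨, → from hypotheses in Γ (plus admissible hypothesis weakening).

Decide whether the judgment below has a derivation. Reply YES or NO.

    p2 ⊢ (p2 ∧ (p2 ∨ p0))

Derivation trace:
[∧I] p2 ⊢ (p2 ∧ (p2 ∨ p0))
  [Ax] p2 ⊢ p2
  [∨I₁] p2 ⊢ (p2 ∨ p0)
    [Ax] p2 ⊢ p2

Result: YES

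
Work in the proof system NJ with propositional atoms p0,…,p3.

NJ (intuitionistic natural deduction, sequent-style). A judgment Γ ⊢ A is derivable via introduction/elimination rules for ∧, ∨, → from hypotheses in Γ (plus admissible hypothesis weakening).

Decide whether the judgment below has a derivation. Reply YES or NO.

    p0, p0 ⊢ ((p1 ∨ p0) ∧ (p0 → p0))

Derivation (root first):
[Wk] p0, p0 ⊢ ((p1 ∨ p0) ∧ (p0 → p0))
  [∧I] p0 ⊢ ((p1 ∨ p0) ∧ (p0 → p0))
    [∨I₂] p0 ⊢ (p1 ∨ p0)
      [Ax] p0 ⊢ p0
    [→I]  ⊢ (p0 → p0)
      [Ax] p0 ⊢ p0

Result: YES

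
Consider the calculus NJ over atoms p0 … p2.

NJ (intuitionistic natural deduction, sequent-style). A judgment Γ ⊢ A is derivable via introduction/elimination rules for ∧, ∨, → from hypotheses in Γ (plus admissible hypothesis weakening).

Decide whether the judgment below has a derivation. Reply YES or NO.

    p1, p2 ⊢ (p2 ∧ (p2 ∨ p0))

Derivation trace:
[∧I] p1, p2 ⊢ (p2 ∧ (p2 ∨ p0))
  [Ax] p2 ⊢ p2
  [∨I₁] p2, p1 ⊢ (p2 ∨ p0)
    [Wk] p2, p1 ⊢ p2
      [Ax] p2 ⊢ p2

Result: YES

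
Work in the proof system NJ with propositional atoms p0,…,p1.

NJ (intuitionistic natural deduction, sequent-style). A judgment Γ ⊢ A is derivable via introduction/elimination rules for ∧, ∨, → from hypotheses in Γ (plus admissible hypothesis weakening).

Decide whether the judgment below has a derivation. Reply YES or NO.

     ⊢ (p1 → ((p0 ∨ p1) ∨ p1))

Proof tree:
[→I]  ⊢ (p1 → ((p0 ∨ p1) ∨ p1))
  [∨I₁] p1 ⊢ ((p0 ∨ p1) ∨ p1)
    [∨I₂] p1 ⊢ (p0 ∨ p1)
      [Ax] p1 ⊢ p1

Result: YES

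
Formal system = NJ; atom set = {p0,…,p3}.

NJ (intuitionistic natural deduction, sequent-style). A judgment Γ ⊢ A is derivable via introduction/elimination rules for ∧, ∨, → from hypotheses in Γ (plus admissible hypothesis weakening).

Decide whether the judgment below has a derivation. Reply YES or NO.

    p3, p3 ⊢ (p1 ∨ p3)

Proof tree:
[∨I₂] p3, p3 ⊢ (p1 ∨ p3)
  [Wk] p3, p3 ⊢ p3
    [Ax] p3 ⊢ p3

Result: YES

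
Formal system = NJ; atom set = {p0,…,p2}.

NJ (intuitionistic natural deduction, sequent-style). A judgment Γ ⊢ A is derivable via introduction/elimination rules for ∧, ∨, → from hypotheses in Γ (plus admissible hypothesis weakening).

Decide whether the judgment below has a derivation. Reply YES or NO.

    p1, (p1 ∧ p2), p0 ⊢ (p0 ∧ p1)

Derivation (root first):
[∧I] p1, (p1 ∧ p2), p0 ⊢ (p0 ∧ p1)
  [Wk] p0, (p1 ∧ p2), p1 ⊢ p0
    [Wk] p0, (p1 ∧ p2) ⊢ p0
      [Ax] p0 ⊢ p0
  [Ax] p1 ⊢ p1

Result: YES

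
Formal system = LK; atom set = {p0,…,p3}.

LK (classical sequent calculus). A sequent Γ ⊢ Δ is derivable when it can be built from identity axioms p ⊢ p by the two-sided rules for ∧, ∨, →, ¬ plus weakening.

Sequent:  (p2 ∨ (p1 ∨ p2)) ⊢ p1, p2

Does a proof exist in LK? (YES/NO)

Derivation (root first):
[∨L] (p2 ∨ (p1 ∨ p2)) ⊢ p1, p2
  [Ax] p2 ⊢ p2
  [∨L] (p1 ∨ p2) ⊢ p1, p2
    [Ax] p1 ⊢ p1
    [Ax] p2 ⊢ p2

Result: YES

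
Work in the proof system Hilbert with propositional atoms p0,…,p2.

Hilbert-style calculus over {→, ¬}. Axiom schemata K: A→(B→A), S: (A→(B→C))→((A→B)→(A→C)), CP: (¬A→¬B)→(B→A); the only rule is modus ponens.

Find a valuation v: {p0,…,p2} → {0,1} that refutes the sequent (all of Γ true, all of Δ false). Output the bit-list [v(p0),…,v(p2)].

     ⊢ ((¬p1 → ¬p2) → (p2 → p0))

Search for a countermodel by truth-table:
  v=000: Γ:[] Δ:[((¬p1 → ¬p2) → (p2 → p0))=T] refutes=False
  v=001: Γ:[] Δ:[((¬p1 → ¬p2) → (p2 → p0))=T] refutes=False
  v=010: Γ:[] Δ:[((¬p1 → ¬p2) → (p2 → p0))=T] refutes=False
  v=011: Γ:[] Δ:[((¬p1 → ¬p2) → (p2 → p0))=F] refutes=True  ← countermodel

Result: [0, 1, 1]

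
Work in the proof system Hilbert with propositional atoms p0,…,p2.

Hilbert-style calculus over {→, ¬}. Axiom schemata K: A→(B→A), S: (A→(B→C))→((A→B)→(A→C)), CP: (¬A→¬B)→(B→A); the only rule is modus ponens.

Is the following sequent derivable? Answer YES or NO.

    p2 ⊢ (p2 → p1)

Search for a countermodel by truth-table:
  v=000: Γ:[p2=F] Δ:[(p2 → p1)=T] refutes=False
  v=001: Γ:[p2=T] Δ:[(p2 → p1)=F] refutes=True  ← countermodel

Result: NO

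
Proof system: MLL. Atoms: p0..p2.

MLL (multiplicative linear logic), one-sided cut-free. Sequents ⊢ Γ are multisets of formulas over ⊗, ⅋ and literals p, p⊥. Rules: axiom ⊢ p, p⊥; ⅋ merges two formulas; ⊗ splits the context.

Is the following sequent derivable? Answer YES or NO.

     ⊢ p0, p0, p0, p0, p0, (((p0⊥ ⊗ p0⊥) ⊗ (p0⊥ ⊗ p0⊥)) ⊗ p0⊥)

Derivation trace:
[⊗]  ⊢ p0, p0, p0, p0, p0, (((p0⊥ ⊗ p0⊥) ⊗ (p0⊥ ⊗ p0⊥)) ⊗ p0⊥)
  [⊗]  ⊢ p0, p0, p0, p0, ((p0⊥ ⊗ p0⊥) ⊗ (p0⊥ ⊗ p0⊥))
    [⊗]  ⊢ p0, p0, (p0⊥ ⊗ p0⊥)
      [Ax]  ⊢ p0, p0⊥
      [Ax]  ⊢ p0, p0⊥
    [⊗]  ⊢ p0, p0, (p0⊥ ⊗ p0⊥)
      [Ax]  ⊢ p0, p0⊥
      [Ax]  ⊢ p0, p0⊥
  [Ax]  ⊢ p0, p0⊥

Result: YES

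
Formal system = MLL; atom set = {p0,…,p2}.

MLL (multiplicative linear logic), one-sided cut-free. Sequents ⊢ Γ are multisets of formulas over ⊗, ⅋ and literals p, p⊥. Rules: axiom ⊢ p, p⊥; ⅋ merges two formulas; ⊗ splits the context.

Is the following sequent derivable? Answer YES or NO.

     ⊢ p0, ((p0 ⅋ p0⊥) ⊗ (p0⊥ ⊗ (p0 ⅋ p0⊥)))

Derivation trace:
[⊗]  ⊢ p0, ((p0 ⅋ p0⊥) ⊗ (p0⊥ ⊗ (p0 ⅋ p0⊥)))
  [⅋]  ⊢ (p0 ⅋ p0⊥)
    [Ax]  ⊢ p0, p0⊥
  [⊗]  ⊢ p0, (p0⊥ ⊗ (p0 ⅋ p0⊥))
    [Ax]  ⊢ p0, p0⊥
    [⅋]  ⊢ (p0 ⅋ p0⊥)
      [Ax]  ⊢ p0, p0⊥

Result: YES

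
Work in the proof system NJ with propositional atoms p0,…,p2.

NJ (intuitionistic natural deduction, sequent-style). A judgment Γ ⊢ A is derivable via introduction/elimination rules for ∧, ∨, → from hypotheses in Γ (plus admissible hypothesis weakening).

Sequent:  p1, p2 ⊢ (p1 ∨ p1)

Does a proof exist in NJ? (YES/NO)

Proof tree:
[∨I₂] p1, p2 ⊢ (p1 ∨ p1)
  [Wk] p1, p2 ⊢ p1
    [Ax] p1 ⊢ p1

Result: YES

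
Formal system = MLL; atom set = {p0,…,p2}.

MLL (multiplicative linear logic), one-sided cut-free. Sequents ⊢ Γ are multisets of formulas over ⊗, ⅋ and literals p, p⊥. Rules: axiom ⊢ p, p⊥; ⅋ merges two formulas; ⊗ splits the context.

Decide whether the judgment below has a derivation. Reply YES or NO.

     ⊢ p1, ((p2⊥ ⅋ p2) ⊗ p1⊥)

Derivation (root first):
[⊗]  ⊢ p1, ((p2⊥ ⅋ p2) ⊗ p1⊥)
  [⅋]  ⊢ (p2⊥ ⅋ p2)
    [Ax]  ⊢ p2, p2⊥
  [Ax]  ⊢ p1, p1⊥

Result: YES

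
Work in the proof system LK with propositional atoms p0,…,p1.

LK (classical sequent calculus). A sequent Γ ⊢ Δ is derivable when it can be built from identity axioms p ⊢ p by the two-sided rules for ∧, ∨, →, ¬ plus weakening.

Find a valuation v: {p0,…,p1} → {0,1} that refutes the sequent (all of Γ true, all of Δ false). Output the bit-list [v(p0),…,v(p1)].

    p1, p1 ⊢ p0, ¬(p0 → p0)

Enumerate valuations to refute Γ ⊢ Δ:
  v=00: Γ:[p1=F, p1=F] Δ:[p0=F, ¬(p0 → p0)=F] refutes=False
  v=01: Γ:[p1=T, p1=T] Δ:[p0=F, ¬(p0 → p0)=F] refutes=True  ← countermodel

Result: [0, 1]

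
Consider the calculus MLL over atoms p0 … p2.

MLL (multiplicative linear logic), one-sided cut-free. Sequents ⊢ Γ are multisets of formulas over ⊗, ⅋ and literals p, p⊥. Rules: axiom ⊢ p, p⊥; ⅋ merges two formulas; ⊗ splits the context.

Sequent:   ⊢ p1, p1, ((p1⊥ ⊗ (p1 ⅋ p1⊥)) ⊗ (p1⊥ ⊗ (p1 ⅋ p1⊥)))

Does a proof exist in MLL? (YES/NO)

Proof tree:
[⊗]  ⊢ p1, p1, ((p1⊥ ⊗ (p1 ⅋ p1⊥)) ⊗ (p1⊥ ⊗ (p1 ⅋ p1⊥)))
  [⊗]  ⊢ p1, (p1⊥ ⊗ (p1 ⅋ p1⊥))
    [Ax]  ⊢ p1, p1⊥
    [⅋]  ⊢ (p1 ⅋ p1⊥)
      [Ax]  ⊢ p1, p1⊥
  [⊗]  ⊢ p1, (p1⊥ ⊗ (p1 ⅋ p1⊥))
    [Ax]  ⊢ p1, p1⊥
    [⅋]  ⊢ (p1 ⅋ p1⊥)
      [Ax]  ⊢ p1, p1⊥

Result: YES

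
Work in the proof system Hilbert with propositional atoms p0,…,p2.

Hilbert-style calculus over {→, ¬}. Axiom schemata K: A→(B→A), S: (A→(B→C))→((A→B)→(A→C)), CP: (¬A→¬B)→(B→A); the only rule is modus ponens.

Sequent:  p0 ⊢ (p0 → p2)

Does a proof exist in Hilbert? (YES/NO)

Search for a countermodel by truth-table:
  v=000: Γ:[p0=F] Δ:[(p0 → p2)=T] refutes=False
  v=001: Γ:[p0=F] Δ:[(p0 → p2)=T] refutes=False
  v=010: Γ:[p0=F] Δ:[(p0 → p2)=T] refutes=False
  v=011: Γ:[p0=F] Δ:[(p0 → p2)=T] refutes=False
  v=100: Γ:[p0=T] Δ:[(p0 → p2)=F] refutes=True  ← countermodel

Result: NO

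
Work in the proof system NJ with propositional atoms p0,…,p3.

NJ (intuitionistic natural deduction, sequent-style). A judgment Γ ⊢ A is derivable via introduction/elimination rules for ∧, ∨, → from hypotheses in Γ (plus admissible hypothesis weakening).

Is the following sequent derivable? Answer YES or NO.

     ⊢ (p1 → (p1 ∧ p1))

Proof tree:
[→I]  ⊢ (p1 → (p1 ∧ p1))
  [∧I] p1 ⊢ (p1 ∧ p1)
    [Ax] p1 ⊢ p1
    [Ax] p1 ⊢ p1

Result: YES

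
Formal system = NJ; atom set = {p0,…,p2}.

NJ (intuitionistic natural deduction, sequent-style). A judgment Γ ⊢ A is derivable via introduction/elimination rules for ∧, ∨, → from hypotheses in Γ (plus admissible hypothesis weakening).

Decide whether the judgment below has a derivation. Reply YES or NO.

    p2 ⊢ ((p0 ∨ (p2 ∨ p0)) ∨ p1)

Proof tree:
[∨I₁] p2 ⊢ ((p0 ∨ (p2 ∨ p0)) ∨ p1)
  [∨I₂] p2 ⊢ (p0 ∨ (p2 ∨ p0))
    [∨I₁] p2 ⊢ (p2 ∨ p0)
      [Ax] p2 ⊢ p2

Result: YES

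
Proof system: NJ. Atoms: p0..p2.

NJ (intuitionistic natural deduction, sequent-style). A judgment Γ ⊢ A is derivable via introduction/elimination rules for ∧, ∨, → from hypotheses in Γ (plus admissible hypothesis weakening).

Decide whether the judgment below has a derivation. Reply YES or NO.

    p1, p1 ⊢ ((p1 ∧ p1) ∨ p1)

Proof tree:
[Wk] p1, p1 ⊢ ((p1 ∧ p1) ∨ p1)
  [∨I₁] p1 ⊢ ((p1 ∧ p1) ∨ p1)
    [∧I] p1 ⊢ (p1 ∧ p1)
      [Ax] p1 ⊢ p1
      [Ax] p1 ⊢ p1

Result: YES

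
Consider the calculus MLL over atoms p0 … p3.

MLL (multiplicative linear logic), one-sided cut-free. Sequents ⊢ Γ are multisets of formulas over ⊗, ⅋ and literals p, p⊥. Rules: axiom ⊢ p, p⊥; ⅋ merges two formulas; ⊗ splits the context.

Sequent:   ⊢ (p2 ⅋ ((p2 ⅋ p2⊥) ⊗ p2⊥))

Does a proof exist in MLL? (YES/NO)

Derivation trace:
[⅋]  ⊢ (p2 ⅋ ((p2 ⅋ p2⊥) ⊗ p2⊥))
  [⊗]  ⊢ p2, ((p2 ⅋ p2⊥) ⊗ p2⊥)
    [⅋]  ⊢ (p2 ⅋ p2⊥)
      [Ax]  ⊢ p2, p2⊥
    [Ax]  ⊢ p2, p2⊥

Result: YES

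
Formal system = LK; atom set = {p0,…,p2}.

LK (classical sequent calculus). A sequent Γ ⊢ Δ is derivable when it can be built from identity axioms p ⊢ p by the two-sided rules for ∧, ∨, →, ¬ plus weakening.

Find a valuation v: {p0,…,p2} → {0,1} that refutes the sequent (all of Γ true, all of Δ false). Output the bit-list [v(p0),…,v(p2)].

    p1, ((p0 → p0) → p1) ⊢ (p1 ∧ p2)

Truth-table refutation:
  v=000: Γ:[p1=F, ((p0 → p0) → p1)=F] Δ:[(p1 ∧ p2)=F] refutes=False
  v=001: Γ:[p1=F, ((p0 → p0) → p1)=F] Δ:[(p1 ∧ p2)=F] refutes=False
  v=010: Γ:[p1=T, ((p0 → p0) → p1)=T] Δ:[(p1 ∧ p2)=F] refutes=True  ← countermodel

Result: [0, 1, 0]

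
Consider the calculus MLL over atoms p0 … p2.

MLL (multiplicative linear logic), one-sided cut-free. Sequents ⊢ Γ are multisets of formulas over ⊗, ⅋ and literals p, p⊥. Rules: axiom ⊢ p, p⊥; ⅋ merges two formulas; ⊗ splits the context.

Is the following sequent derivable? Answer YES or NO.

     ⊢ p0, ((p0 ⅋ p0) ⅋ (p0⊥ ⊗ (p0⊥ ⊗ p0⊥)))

Proof tree:
[⅋]  ⊢ p0, ((p0 ⅋ p0) ⅋ (p0⊥ ⊗ (p0⊥ ⊗ p0⊥)))
  [⅋]  ⊢ p0, (p0⊥ ⊗ (p0⊥ ⊗ p0⊥)), (p0 ⅋ p0)
    [⊗]  ⊢ p0, p0, p0, (p0⊥ ⊗ (p0⊥ ⊗ p0⊥))
      [Ax]  ⊢ p0, p0⊥
      [⊗]  ⊢ p0, p0, (p0⊥ ⊗ p0⊥)
        [Ax]  ⊢ p0, p0⊥
        [Ax]  ⊢ p0, p0⊥

Result: YES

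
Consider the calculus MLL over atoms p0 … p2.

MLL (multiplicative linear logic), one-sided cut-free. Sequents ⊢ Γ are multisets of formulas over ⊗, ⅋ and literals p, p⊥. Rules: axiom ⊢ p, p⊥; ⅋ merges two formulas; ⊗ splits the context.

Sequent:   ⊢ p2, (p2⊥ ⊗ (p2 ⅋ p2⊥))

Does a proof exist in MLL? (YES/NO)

Derivation (root first):
[⊗]  ⊢ p2, (p2⊥ ⊗ (p2 ⅋ p2⊥))
  [Ax]  ⊢ p2, p2⊥
  [⅋]  ⊢ (p2 ⅋ p2⊥)
    [Ax]  ⊢ p2, p2⊥

Result: YES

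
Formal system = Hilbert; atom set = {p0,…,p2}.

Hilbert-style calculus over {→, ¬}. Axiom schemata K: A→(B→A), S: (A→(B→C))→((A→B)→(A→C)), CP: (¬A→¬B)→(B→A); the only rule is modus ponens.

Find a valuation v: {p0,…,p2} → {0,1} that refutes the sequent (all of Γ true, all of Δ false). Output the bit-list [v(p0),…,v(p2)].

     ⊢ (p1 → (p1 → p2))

Truth-table refutation:
  v=000: Γ:[] Δ:[(p1 → (p1 → p2))=T] refutes=False
  v=001: Γ:[] Δ:[(p1 → (p1 → p2))=T] refutes=False
  v=010: Γ:[] Δ:[(p1 → (p1 → p2))=F] refutes=True  ← countermodel

Result: [0, 1, 0]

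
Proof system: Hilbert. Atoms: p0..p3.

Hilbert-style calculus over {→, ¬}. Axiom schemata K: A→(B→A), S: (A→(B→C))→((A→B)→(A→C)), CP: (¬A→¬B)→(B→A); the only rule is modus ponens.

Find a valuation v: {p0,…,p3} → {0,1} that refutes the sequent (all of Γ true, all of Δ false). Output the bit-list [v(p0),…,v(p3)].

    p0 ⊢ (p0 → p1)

Search for a countermodel by truth-table:
  v=0000: Γ:[p0=F] Δ:[(p0 → p1)=T] refutes=False
  v=0001: Γ:[p0=F] Δ:[(p0 → p1)=T] refutes=False
  v=0010: Γ:[p0=F] Δ:[(p0 → p1)=T] refutes=False
  v=0011: Γ:[p0=F] Δ:[(p0 → p1)=T] refutes=False
  v=0100: Γ:[p0=F] Δ:[(p0 → p1)=T] refutes=False
  v=0101: Γ:[p0=F] Δ:[(p0 → p1)=T] refutes=False
  v=0110: Γ:[p0=F] Δ:[(p0 → p1)=T] refutes=False
  v=0111: Γ:[p0=F] Δ:[(p0 → p1)=T] refutes=False
  v=1000: Γ:[p0=T] Δ:[(p0 → p1)=F] refutes=True  ← countermodel

Result: [1, 0, 0, 0]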